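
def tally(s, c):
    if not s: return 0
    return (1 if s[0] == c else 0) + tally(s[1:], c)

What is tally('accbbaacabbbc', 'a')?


s[0]='a' == 'a' -> 1
s[0]='c' != 'a' -> 0
s[0]='c' != 'a' -> 0
s[0]='b' != 'a' -> 0
s[0]='b' != 'a' -> 0
s[0]='a' == 'a' -> 1
s[0]='a' == 'a' -> 1
s[0]='c' != 'a' -> 0
s[0]='a' == 'a' -> 1
s[0]='b' != 'a' -> 0
s[0]='b' != 'a' -> 0
s[0]='b' != 'a' -> 0
s[0]='c' != 'a' -> 0
Sum: 1 + 0 + 0 + 0 + 0 + 1 + 1 + 0 + 1 + 0 + 0 + 0 + 0 = 4

4


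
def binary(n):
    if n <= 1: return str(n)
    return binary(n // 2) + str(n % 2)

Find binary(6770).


binary(6770) = binary(3385) + '0'
binary(3385) = binary(1692) + '1'
binary(1692) = binary(846) + '0'
binary(846) = binary(423) + '0'
binary(423) = binary(211) + '1'
binary(211) = binary(105) + '1'
binary(105) = binary(52) + '1'
binary(52) = binary(26) + '0'
binary(26) = binary(13) + '0'
binary(13) = binary(6) + '1'
binary(6) = binary(3) + '0'
binary(3) = binary(1) + '1'
binary(1) = '1'  (base case)
Concatenating: '1' + '1' + '0' + '1' + '0' + '0' + '1' + '1' + '1' + '0' + '0' + '1' + '0' = '1101001110010'

1101001110010


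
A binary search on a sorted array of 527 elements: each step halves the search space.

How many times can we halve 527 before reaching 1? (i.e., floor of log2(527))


527 / 2 = 263
263 / 2 = 131
131 / 2 = 65
65 / 2 = 32
32 / 2 = 16
16 / 2 = 8
8 / 2 = 4
4 / 2 = 2
2 / 2 = 1
Reached 1 after 9 halvings

9


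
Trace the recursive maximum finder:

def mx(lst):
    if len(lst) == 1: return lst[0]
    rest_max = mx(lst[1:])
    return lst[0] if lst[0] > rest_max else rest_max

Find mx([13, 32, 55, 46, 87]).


mx([13, 32, 55, 46, 87]): compare 13 with mx([32, 55, 46, 87])
mx([32, 55, 46, 87]): compare 32 with mx([55, 46, 87])
mx([55, 46, 87]): compare 55 with mx([46, 87])
mx([46, 87]): compare 46 with mx([87])
mx([87]) = 87  (base case)
Compare 46 with 87 -> 87
Compare 55 with 87 -> 87
Compare 32 with 87 -> 87
Compare 13 with 87 -> 87

87


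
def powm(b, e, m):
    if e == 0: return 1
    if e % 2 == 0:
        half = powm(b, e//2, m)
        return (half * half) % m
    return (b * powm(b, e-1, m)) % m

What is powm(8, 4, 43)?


powm(8, 4, 43): e is even, compute powm(8, 2, 43)
  powm(8, 2, 43): e is even, compute powm(8, 1, 43)
    powm(8, 1, 43): e is odd, compute powm(8, 0, 43)
      powm(8, 0, 43) = 1
    (8 * 1) % 43 = 8
  half=8, (8*8) % 43 = 21
half=21, (21*21) % 43 = 11

11


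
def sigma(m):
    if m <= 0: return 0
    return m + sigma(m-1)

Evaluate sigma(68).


sigma(68)
= 68 + 67 + 66 + 65 + 64 + 63 + 62 + 61 + 60 + 59 + 58 + 57 + 56 + 55 + 54 + 53 + 52 + 51 + 50 + 49 + 48 + 47 + 46 + 45 + 44 + 43 + 42 + 41 + 40 + 39 + 38 + 37 + 36 + 35 + 34 + 33 + 32 + 31 + 30 + 29 + 28 + 27 + 26 + 25 + 24 + 23 + 22 + 21 + 20 + 19 + 18 + 17 + 16 + 15 + 14 + 13 + 12 + 11 + 10 + 9 + 8 + 7 + 6 + 5 + 4 + 3 + 2 + 1 + sigma(0)
= 68 + 67 + 66 + 65 + 64 + 63 + 62 + 61 + 60 + 59 + 58 + 57 + 56 + 55 + 54 + 53 + 52 + 51 + 50 + 49 + 48 + 47 + 46 + 45 + 44 + 43 + 42 + 41 + 40 + 39 + 38 + 37 + 36 + 35 + 34 + 33 + 32 + 31 + 30 + 29 + 28 + 27 + 26 + 25 + 24 + 23 + 22 + 21 + 20 + 19 + 18 + 17 + 16 + 15 + 14 + 13 + 12 + 11 + 10 + 9 + 8 + 7 + 6 + 5 + 4 + 3 + 2 + 1 + 0
= 2346

2346


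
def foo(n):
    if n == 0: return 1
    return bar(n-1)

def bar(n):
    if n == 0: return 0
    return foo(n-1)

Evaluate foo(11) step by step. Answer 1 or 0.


foo(11) = bar(10)
bar(10) = foo(9)
foo(9) = bar(8)
bar(8) = foo(7)
foo(7) = bar(6)
bar(6) = foo(5)
foo(5) = bar(4)
bar(4) = foo(3)
foo(3) = bar(2)
bar(2) = foo(1)
foo(1) = bar(0)
bar(0) = 0  (base case)
Result: 0

0


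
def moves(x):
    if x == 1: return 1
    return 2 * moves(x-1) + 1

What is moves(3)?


moves(3) = 2 * moves(2) + 1
moves(2) = 2 * moves(1) + 1
moves(1) = 1  (base case)
moves(2) = 2 * 1 + 1 = 3
moves(3) = 2 * 3 + 1 = 7

7


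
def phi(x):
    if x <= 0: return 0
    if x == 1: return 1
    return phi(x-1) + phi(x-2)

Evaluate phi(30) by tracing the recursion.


Computing phi(30) bottom-up:
phi(0) = 0
phi(1) = 1
phi(2) = phi(1) + phi(0) = 1 + 0 = 1
phi(3) = phi(2) + phi(1) = 1 + 1 = 2
phi(4) = phi(3) + phi(2) = 2 + 1 = 3
phi(5) = phi(4) + phi(3) = 3 + 2 = 5
phi(6) = phi(5) + phi(4) = 5 + 3 = 8
phi(7) = phi(6) + phi(5) = 8 + 5 = 13
phi(8) = phi(7) + phi(6) = 13 + 8 = 21
phi(9) = phi(8) + phi(7) = 21 + 13 = 34
phi(10) = phi(9) + phi(8) = 34 + 21 = 55
phi(11) = phi(10) + phi(9) = 55 + 34 = 89
phi(12) = phi(11) + phi(10) = 89 + 55 = 144
phi(13) = phi(12) + phi(11) = 144 + 89 = 233
phi(14) = phi(13) + phi(12) = 233 + 144 = 377
phi(15) = phi(14) + phi(13) = 377 + 233 = 610
phi(16) = phi(15) + phi(14) = 610 + 377 = 987
phi(17) = phi(16) + phi(15) = 987 + 610 = 1597
phi(18) = phi(17) + phi(16) = 1597 + 987 = 2584
phi(19) = phi(18) + phi(17) = 2584 + 1597 = 4181
phi(20) = phi(19) + phi(18) = 4181 + 2584 = 6765
phi(21) = phi(20) + phi(19) = 6765 + 4181 = 10946
phi(22) = phi(21) + phi(20) = 10946 + 6765 = 17711
phi(23) = phi(22) + phi(21) = 17711 + 10946 = 28657
phi(24) = phi(23) + phi(22) = 28657 + 17711 = 46368
phi(25) = phi(24) + phi(23) = 46368 + 28657 = 75025
phi(26) = phi(25) + phi(24) = 75025 + 46368 = 121393
phi(27) = phi(26) + phi(25) = 121393 + 75025 = 196418
phi(28) = phi(27) + phi(26) = 196418 + 121393 = 317811
phi(29) = phi(28) + phi(27) = 317811 + 196418 = 514229
phi(30) = phi(29) + phi(28) = 514229 + 317811 = 832040

832040


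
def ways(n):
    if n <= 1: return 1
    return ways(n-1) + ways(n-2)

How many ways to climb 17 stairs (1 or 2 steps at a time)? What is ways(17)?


Building up from base cases:
ways(0) = 1
ways(1) = 1
ways(2) = ways(1) + ways(0) = 1 + 1 = 2
ways(3) = ways(2) + ways(1) = 2 + 1 = 3
ways(4) = ways(3) + ways(2) = 3 + 2 = 5
ways(5) = ways(4) + ways(3) = 5 + 3 = 8
ways(6) = ways(5) + ways(4) = 8 + 5 = 13
ways(7) = ways(6) + ways(5) = 13 + 8 = 21
ways(8) = ways(7) + ways(6) = 21 + 13 = 34
ways(9) = ways(8) + ways(7) = 34 + 21 = 55
ways(10) = ways(9) + ways(8) = 55 + 34 = 89
ways(11) = ways(10) + ways(9) = 89 + 55 = 144
ways(12) = ways(11) + ways(10) = 144 + 89 = 233
ways(13) = ways(12) + ways(11) = 233 + 144 = 377
ways(14) = ways(13) + ways(12) = 377 + 233 = 610
ways(15) = ways(14) + ways(13) = 610 + 377 = 987
ways(16) = ways(15) + ways(14) = 987 + 610 = 1597
ways(17) = ways(16) + ways(15) = 1597 + 987 = 2584

2584


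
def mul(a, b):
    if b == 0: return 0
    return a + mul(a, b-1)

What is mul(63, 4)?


mul(63, 4) = 63 + mul(63, 3)
mul(63, 3) = 63 + mul(63, 2)
mul(63, 2) = 63 + mul(63, 1)
mul(63, 1) = 63 + mul(63, 0)
mul(63, 0) = 0  (base case)
Total: 63 + 63 + 63 + 63 + 0 = 252

252


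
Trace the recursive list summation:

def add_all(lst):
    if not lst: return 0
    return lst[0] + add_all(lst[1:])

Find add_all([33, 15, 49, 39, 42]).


add_all([33, 15, 49, 39, 42]) = 33 + add_all([15, 49, 39, 42])
add_all([15, 49, 39, 42]) = 15 + add_all([49, 39, 42])
add_all([49, 39, 42]) = 49 + add_all([39, 42])
add_all([39, 42]) = 39 + add_all([42])
add_all([42]) = 42 + add_all([])
add_all([]) = 0  (base case)
Total: 33 + 15 + 49 + 39 + 42 + 0 = 178

178


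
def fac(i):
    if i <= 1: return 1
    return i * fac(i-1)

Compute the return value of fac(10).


fac(10)
= 10 * fac(9)
= 10 * 9 * fac(8)
= 10 * 9 * 8 * fac(7)
= 10 * 9 * 8 * 7 * fac(6)
= 10 * 9 * 8 * 7 * 6 * fac(5)
= 10 * 9 * 8 * 7 * 6 * 5 * fac(4)
= 10 * 9 * 8 * 7 * 6 * 5 * 4 * fac(3)
= 10 * 9 * 8 * 7 * 6 * 5 * 4 * 3 * fac(2)
= 10 * 9 * 8 * 7 * 6 * 5 * 4 * 3 * 2 * fac(1)
= 10 * 9 * 8 * 7 * 6 * 5 * 4 * 3 * 2 * 1
= 3628800

3628800


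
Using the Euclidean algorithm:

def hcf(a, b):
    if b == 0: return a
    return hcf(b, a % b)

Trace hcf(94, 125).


hcf(94, 125) = hcf(125, 94)
hcf(125, 94) = hcf(94, 31)
hcf(94, 31) = hcf(31, 1)
hcf(31, 1) = hcf(1, 0)
hcf(1, 0) = 1  (base case)

1


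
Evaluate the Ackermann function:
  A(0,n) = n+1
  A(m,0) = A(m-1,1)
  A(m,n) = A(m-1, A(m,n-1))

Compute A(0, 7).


A(0, 7) = 8
Result: A(0, 7) = 8

8


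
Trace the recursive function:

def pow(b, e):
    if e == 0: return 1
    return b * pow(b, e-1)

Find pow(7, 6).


pow(7, 6)
= 7 * pow(7, 5)
= 7 * 7 * pow(7, 4)
= 7 * 7 * 7 * pow(7, 3)
= 7 * 7 * 7 * 7 * pow(7, 2)
= 7 * 7 * 7 * 7 * 7 * pow(7, 1)
= 7 * 7 * 7 * 7 * 7 * 7 * pow(7, 0)
= 7 * 7 * 7 * 7 * 7 * 7 * 1
= 117649

117649


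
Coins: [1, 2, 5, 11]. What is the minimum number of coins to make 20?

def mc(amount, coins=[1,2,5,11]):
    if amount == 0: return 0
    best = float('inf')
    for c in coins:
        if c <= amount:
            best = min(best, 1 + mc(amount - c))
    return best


Building up with DP:
mc(0) = 0
mc(1) = min(1+mc(0)=1+0=1) = 1
mc(2) = min(1+mc(1)=1+1=2, 1+mc(0)=1+0=1) = 1
mc(3) = min(1+mc(2)=1+1=2, 1+mc(1)=1+1=2) = 2
mc(4) = min(1+mc(3)=1+2=3, 1+mc(2)=1+1=2) = 2
mc(5) = min(1+mc(4)=1+2=3, 1+mc(3)=1+2=3, 1+mc(0)=1+0=1) = 1
mc(6) = min(1+mc(5)=1+1=2, 1+mc(4)=1+2=3, 1+mc(1)=1+1=2) = 2
mc(7) = min(1+mc(6)=1+2=3, 1+mc(5)=1+1=2, 1+mc(2)=1+1=2) = 2
mc(8) = min(1+mc(7)=1+2=3, 1+mc(6)=1+2=3, 1+mc(3)=1+2=3) = 3
mc(9) = min(1+mc(8)=1+3=4, 1+mc(7)=1+2=3, 1+mc(4)=1+2=3) = 3
mc(10) = min(1+mc(9)=1+3=4, 1+mc(8)=1+3=4, 1+mc(5)=1+1=2) = 2
mc(11) = min(1+mc(10)=1+2=3, 1+mc(9)=1+3=4, 1+mc(6)=1+2=3, 1+mc(0)=1+0=1) = 1
mc(12) = min(1+mc(11)=1+1=2, 1+mc(10)=1+2=3, 1+mc(7)=1+2=3, 1+mc(1)=1+1=2) = 2
mc(13) = min(1+mc(12)=1+2=3, 1+mc(11)=1+1=2, 1+mc(8)=1+3=4, 1+mc(2)=1+1=2) = 2
mc(14) = min(1+mc(13)=1+2=3, 1+mc(12)=1+2=3, 1+mc(9)=1+3=4, 1+mc(3)=1+2=3) = 3
mc(15) = min(1+mc(14)=1+3=4, 1+mc(13)=1+2=3, 1+mc(10)=1+2=3, 1+mc(4)=1+2=3) = 3
mc(16) = min(1+mc(15)=1+3=4, 1+mc(14)=1+3=4, 1+mc(11)=1+1=2, 1+mc(5)=1+1=2) = 2
mc(17) = min(1+mc(16)=1+2=3, 1+mc(15)=1+3=4, 1+mc(12)=1+2=3, 1+mc(6)=1+2=3) = 3
mc(18) = min(1+mc(17)=1+3=4, 1+mc(16)=1+2=3, 1+mc(13)=1+2=3, 1+mc(7)=1+2=3) = 3
mc(19) = min(1+mc(18)=1+3=4, 1+mc(17)=1+3=4, 1+mc(14)=1+3=4, 1+mc(8)=1+3=4) = 4
mc(20) = min(1+mc(19)=1+4=5, 1+mc(18)=1+3=4, 1+mc(15)=1+3=4, 1+mc(9)=1+3=4) = 4

4


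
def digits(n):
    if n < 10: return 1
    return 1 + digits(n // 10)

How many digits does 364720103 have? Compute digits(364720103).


digits(364720103) = 1 + digits(36472010)
digits(36472010) = 1 + digits(3647201)
digits(3647201) = 1 + digits(364720)
digits(364720) = 1 + digits(36472)
digits(36472) = 1 + digits(3647)
digits(3647) = 1 + digits(364)
digits(364) = 1 + digits(36)
digits(36) = 1 + digits(3)
digits(3) = 1  (base case: 3 < 10)
Unwinding: 1 + 1 + 1 + 1 + 1 + 1 + 1 + 1 + 1 = 9

9


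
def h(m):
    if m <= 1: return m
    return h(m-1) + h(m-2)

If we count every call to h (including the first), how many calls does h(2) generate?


Let C(n) = total calls for h(n)
C(0) = 1, C(1) = 1
C(2) = 1 + C(1) + C(0) = 1 + 1 + 1 = 3

3


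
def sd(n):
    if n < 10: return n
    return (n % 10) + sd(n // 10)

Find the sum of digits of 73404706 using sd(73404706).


sd(73404706) = 6 + sd(7340470)
sd(7340470) = 0 + sd(734047)
sd(734047) = 7 + sd(73404)
sd(73404) = 4 + sd(7340)
sd(7340) = 0 + sd(734)
sd(734) = 4 + sd(73)
sd(73) = 3 + sd(7)
sd(7) = 7  (base case)
Total: 6 + 0 + 7 + 4 + 0 + 4 + 3 + 7 = 31

31


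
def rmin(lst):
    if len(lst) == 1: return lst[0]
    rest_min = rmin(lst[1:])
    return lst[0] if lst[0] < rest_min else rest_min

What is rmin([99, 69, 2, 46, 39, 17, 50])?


rmin([99, 69, 2, 46, 39, 17, 50]): compare 99 with rmin([69, 2, 46, 39, 17, 50])
rmin([69, 2, 46, 39, 17, 50]): compare 69 with rmin([2, 46, 39, 17, 50])
rmin([2, 46, 39, 17, 50]): compare 2 with rmin([46, 39, 17, 50])
rmin([46, 39, 17, 50]): compare 46 with rmin([39, 17, 50])
rmin([39, 17, 50]): compare 39 with rmin([17, 50])
rmin([17, 50]): compare 17 with rmin([50])
rmin([50]) = 50  (base case)
Compare 17 with 50 -> 17
Compare 39 with 17 -> 17
Compare 46 with 17 -> 17
Compare 2 with 17 -> 2
Compare 69 with 2 -> 2
Compare 99 with 2 -> 2

2


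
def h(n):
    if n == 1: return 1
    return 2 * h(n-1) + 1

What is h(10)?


h(10) = 2 * h(9) + 1
h(9) = 2 * h(8) + 1
h(8) = 2 * h(7) + 1
h(7) = 2 * h(6) + 1
h(6) = 2 * h(5) + 1
h(5) = 2 * h(4) + 1
h(4) = 2 * h(3) + 1
h(3) = 2 * h(2) + 1
h(2) = 2 * h(1) + 1
h(1) = 1  (base case)
h(2) = 2 * 1 + 1 = 3
h(3) = 2 * 3 + 1 = 7
h(4) = 2 * 7 + 1 = 15
h(5) = 2 * 15 + 1 = 31
h(6) = 2 * 31 + 1 = 63
h(7) = 2 * 63 + 1 = 127
h(8) = 2 * 127 + 1 = 255
h(9) = 2 * 255 + 1 = 511
h(10) = 2 * 511 + 1 = 1023

1023


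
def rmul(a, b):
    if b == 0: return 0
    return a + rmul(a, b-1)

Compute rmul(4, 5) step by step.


rmul(4, 5) = 4 + rmul(4, 4)
rmul(4, 4) = 4 + rmul(4, 3)
rmul(4, 3) = 4 + rmul(4, 2)
rmul(4, 2) = 4 + rmul(4, 1)
rmul(4, 1) = 4 + rmul(4, 0)
rmul(4, 0) = 0  (base case)
Total: 4 + 4 + 4 + 4 + 4 + 0 = 20

20


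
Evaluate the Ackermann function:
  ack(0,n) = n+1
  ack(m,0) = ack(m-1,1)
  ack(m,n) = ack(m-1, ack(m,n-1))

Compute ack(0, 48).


ack(0, 48) = 49
Result: ack(0, 48) = 49

49


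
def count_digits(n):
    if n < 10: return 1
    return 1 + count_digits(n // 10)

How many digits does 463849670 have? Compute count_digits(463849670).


count_digits(463849670) = 1 + count_digits(46384967)
count_digits(46384967) = 1 + count_digits(4638496)
count_digits(4638496) = 1 + count_digits(463849)
count_digits(463849) = 1 + count_digits(46384)
count_digits(46384) = 1 + count_digits(4638)
count_digits(4638) = 1 + count_digits(463)
count_digits(463) = 1 + count_digits(46)
count_digits(46) = 1 + count_digits(4)
count_digits(4) = 1  (base case: 4 < 10)
Unwinding: 1 + 1 + 1 + 1 + 1 + 1 + 1 + 1 + 1 = 9

9


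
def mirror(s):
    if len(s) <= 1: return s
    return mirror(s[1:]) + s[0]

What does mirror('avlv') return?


mirror('avlv') = mirror('vlv') + 'a'
mirror('vlv') = mirror('lv') + 'v'
mirror('lv') = mirror('v') + 'l'
mirror('v') = 'v'  (base case)
Concatenating: 'v' + 'l' + 'v' + 'a' = 'vlva'

vlva


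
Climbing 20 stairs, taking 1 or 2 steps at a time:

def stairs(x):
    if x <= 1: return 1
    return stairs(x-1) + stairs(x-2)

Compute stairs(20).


Building up from base cases:
stairs(0) = 1
stairs(1) = 1
stairs(2) = stairs(1) + stairs(0) = 1 + 1 = 2
stairs(3) = stairs(2) + stairs(1) = 2 + 1 = 3
stairs(4) = stairs(3) + stairs(2) = 3 + 2 = 5
stairs(5) = stairs(4) + stairs(3) = 5 + 3 = 8
stairs(6) = stairs(5) + stairs(4) = 8 + 5 = 13
stairs(7) = stairs(6) + stairs(5) = 13 + 8 = 21
stairs(8) = stairs(7) + stairs(6) = 21 + 13 = 34
stairs(9) = stairs(8) + stairs(7) = 34 + 21 = 55
stairs(10) = stairs(9) + stairs(8) = 55 + 34 = 89
stairs(11) = stairs(10) + stairs(9) = 89 + 55 = 144
stairs(12) = stairs(11) + stairs(10) = 144 + 89 = 233
stairs(13) = stairs(12) + stairs(11) = 233 + 144 = 377
stairs(14) = stairs(13) + stairs(12) = 377 + 233 = 610
stairs(15) = stairs(14) + stairs(13) = 610 + 377 = 987
stairs(16) = stairs(15) + stairs(14) = 987 + 610 = 1597
stairs(17) = stairs(16) + stairs(15) = 1597 + 987 = 2584
stairs(18) = stairs(17) + stairs(16) = 2584 + 1597 = 4181
stairs(19) = stairs(18) + stairs(17) = 4181 + 2584 = 6765
stairs(20) = stairs(19) + stairs(18) = 6765 + 4181 = 10946

10946


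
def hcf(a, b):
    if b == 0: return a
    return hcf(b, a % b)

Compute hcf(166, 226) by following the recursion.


hcf(166, 226) = hcf(226, 166)
hcf(226, 166) = hcf(166, 60)
hcf(166, 60) = hcf(60, 46)
hcf(60, 46) = hcf(46, 14)
hcf(46, 14) = hcf(14, 4)
hcf(14, 4) = hcf(4, 2)
hcf(4, 2) = hcf(2, 0)
hcf(2, 0) = 2  (base case)

2


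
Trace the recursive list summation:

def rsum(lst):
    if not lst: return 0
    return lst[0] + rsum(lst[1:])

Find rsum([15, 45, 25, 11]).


rsum([15, 45, 25, 11]) = 15 + rsum([45, 25, 11])
rsum([45, 25, 11]) = 45 + rsum([25, 11])
rsum([25, 11]) = 25 + rsum([11])
rsum([11]) = 11 + rsum([])
rsum([]) = 0  (base case)
Total: 15 + 45 + 25 + 11 + 0 = 96

96


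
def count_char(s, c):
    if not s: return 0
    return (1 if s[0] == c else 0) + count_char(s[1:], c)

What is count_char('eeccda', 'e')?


s[0]='e' == 'e' -> 1
s[0]='e' == 'e' -> 1
s[0]='c' != 'e' -> 0
s[0]='c' != 'e' -> 0
s[0]='d' != 'e' -> 0
s[0]='a' != 'e' -> 0
Sum: 1 + 1 + 0 + 0 + 0 + 0 = 2

2


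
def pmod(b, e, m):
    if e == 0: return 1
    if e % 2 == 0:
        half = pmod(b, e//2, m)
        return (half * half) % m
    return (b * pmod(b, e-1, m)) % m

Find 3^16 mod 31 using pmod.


pmod(3, 16, 31): e is even, compute pmod(3, 8, 31)
  pmod(3, 8, 31): e is even, compute pmod(3, 4, 31)
    pmod(3, 4, 31): e is even, compute pmod(3, 2, 31)
      pmod(3, 2, 31): e is even, compute pmod(3, 1, 31)
        pmod(3, 1, 31): e is odd, compute pmod(3, 0, 31)
          pmod(3, 0, 31) = 1
        (3 * 1) % 31 = 3
      half=3, (3*3) % 31 = 9
    half=9, (9*9) % 31 = 19
  half=19, (19*19) % 31 = 20
half=20, (20*20) % 31 = 28

28


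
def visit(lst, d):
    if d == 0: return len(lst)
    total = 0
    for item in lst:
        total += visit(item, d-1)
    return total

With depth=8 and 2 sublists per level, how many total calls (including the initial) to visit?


At depth 0 (root): 1 call
At depth 1: each of 1 parents calls visit on 2 children = 2 calls
At depth 2: each of 2 parents calls visit on 2 children = 4 calls
At depth 3: each of 4 parents calls visit on 2 children = 8 calls
At depth 4: each of 8 parents calls visit on 2 children = 16 calls
At depth 5: each of 16 parents calls visit on 2 children = 32 calls
At depth 6: each of 32 parents calls visit on 2 children = 64 calls
At depth 7: each of 64 parents calls visit on 2 children = 128 calls
At depth 8: each of 128 parents calls visit on 2 children = 256 calls
Total: 1 + 2 + 4 + 8 + 16 + 32 + 64 + 128 + 256 = 511

511


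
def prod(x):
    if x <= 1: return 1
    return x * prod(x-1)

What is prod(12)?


prod(12)
= 12 * prod(11)
= 12 * 11 * prod(10)
= 12 * 11 * 10 * prod(9)
= 12 * 11 * 10 * 9 * prod(8)
= 12 * 11 * 10 * 9 * 8 * prod(7)
= 12 * 11 * 10 * 9 * 8 * 7 * prod(6)
= 12 * 11 * 10 * 9 * 8 * 7 * 6 * prod(5)
= 12 * 11 * 10 * 9 * 8 * 7 * 6 * 5 * prod(4)
= 12 * 11 * 10 * 9 * 8 * 7 * 6 * 5 * 4 * prod(3)
= 12 * 11 * 10 * 9 * 8 * 7 * 6 * 5 * 4 * 3 * prod(2)
= 12 * 11 * 10 * 9 * 8 * 7 * 6 * 5 * 4 * 3 * 2 * prod(1)
= 12 * 11 * 10 * 9 * 8 * 7 * 6 * 5 * 4 * 3 * 2 * 1
= 479001600

479001600


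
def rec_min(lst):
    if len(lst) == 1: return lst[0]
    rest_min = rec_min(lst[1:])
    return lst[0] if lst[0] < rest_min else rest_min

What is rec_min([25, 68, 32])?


rec_min([25, 68, 32]): compare 25 with rec_min([68, 32])
rec_min([68, 32]): compare 68 with rec_min([32])
rec_min([32]) = 32  (base case)
Compare 68 with 32 -> 32
Compare 25 with 32 -> 25

25


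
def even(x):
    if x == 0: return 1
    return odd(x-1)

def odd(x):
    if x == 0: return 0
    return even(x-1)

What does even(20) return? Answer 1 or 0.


even(20) = odd(19)
odd(19) = even(18)
even(18) = odd(17)
odd(17) = even(16)
even(16) = odd(15)
odd(15) = even(14)
even(14) = odd(13)
odd(13) = even(12)
even(12) = odd(11)
odd(11) = even(10)
even(10) = odd(9)
odd(9) = even(8)
even(8) = odd(7)
odd(7) = even(6)
even(6) = odd(5)
odd(5) = even(4)
even(4) = odd(3)
odd(3) = even(2)
even(2) = odd(1)
odd(1) = even(0)
even(0) = 1  (base case)
Result: 1

1


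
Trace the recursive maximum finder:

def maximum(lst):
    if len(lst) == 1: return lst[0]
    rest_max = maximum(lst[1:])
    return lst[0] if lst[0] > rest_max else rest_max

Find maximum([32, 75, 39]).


maximum([32, 75, 39]): compare 32 with maximum([75, 39])
maximum([75, 39]): compare 75 with maximum([39])
maximum([39]) = 39  (base case)
Compare 75 with 39 -> 75
Compare 32 with 75 -> 75

75


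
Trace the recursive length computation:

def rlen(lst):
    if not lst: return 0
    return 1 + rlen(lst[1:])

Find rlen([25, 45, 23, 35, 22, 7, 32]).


rlen([25, 45, 23, 35, 22, 7, 32]) = 1 + rlen([45, 23, 35, 22, 7, 32])
rlen([45, 23, 35, 22, 7, 32]) = 1 + rlen([23, 35, 22, 7, 32])
rlen([23, 35, 22, 7, 32]) = 1 + rlen([35, 22, 7, 32])
rlen([35, 22, 7, 32]) = 1 + rlen([22, 7, 32])
rlen([22, 7, 32]) = 1 + rlen([7, 32])
rlen([7, 32]) = 1 + rlen([32])
rlen([32]) = 1 + rlen([])
rlen([]) = 0  (base case)
Unwinding: 1 + 1 + 1 + 1 + 1 + 1 + 1 + 0 = 7

7


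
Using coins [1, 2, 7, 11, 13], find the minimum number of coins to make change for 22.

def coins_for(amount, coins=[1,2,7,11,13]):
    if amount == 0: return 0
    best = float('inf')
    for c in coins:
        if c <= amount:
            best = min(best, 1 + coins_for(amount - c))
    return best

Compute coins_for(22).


Building up with DP:
coins_for(0) = 0
coins_for(1) = min(1+coins_for(0)=1+0=1) = 1
coins_for(2) = min(1+coins_for(1)=1+1=2, 1+coins_for(0)=1+0=1) = 1
coins_for(3) = min(1+coins_for(2)=1+1=2, 1+coins_for(1)=1+1=2) = 2
coins_for(4) = min(1+coins_for(3)=1+2=3, 1+coins_for(2)=1+1=2) = 2
coins_for(5) = min(1+coins_for(4)=1+2=3, 1+coins_for(3)=1+2=3) = 3
coins_for(6) = min(1+coins_for(5)=1+3=4, 1+coins_for(4)=1+2=3) = 3
coins_for(7) = min(1+coins_for(6)=1+3=4, 1+coins_for(5)=1+3=4, 1+coins_for(0)=1+0=1) = 1
coins_for(8) = min(1+coins_for(7)=1+1=2, 1+coins_for(6)=1+3=4, 1+coins_for(1)=1+1=2) = 2
coins_for(9) = min(1+coins_for(8)=1+2=3, 1+coins_for(7)=1+1=2, 1+coins_for(2)=1+1=2) = 2
coins_for(10) = min(1+coins_for(9)=1+2=3, 1+coins_for(8)=1+2=3, 1+coins_for(3)=1+2=3) = 3
coins_for(11) = min(1+coins_for(10)=1+3=4, 1+coins_for(9)=1+2=3, 1+coins_for(4)=1+2=3, 1+coins_for(0)=1+0=1) = 1
coins_for(12) = min(1+coins_for(11)=1+1=2, 1+coins_for(10)=1+3=4, 1+coins_for(5)=1+3=4, 1+coins_for(1)=1+1=2) = 2
coins_for(13) = min(1+coins_for(12)=1+2=3, 1+coins_for(11)=1+1=2, 1+coins_for(6)=1+3=4, 1+coins_for(2)=1+1=2, 1+coins_for(0)=1+0=1) = 1
coins_for(14) = min(1+coins_for(13)=1+1=2, 1+coins_for(12)=1+2=3, 1+coins_for(7)=1+1=2, 1+coins_for(3)=1+2=3, 1+coins_for(1)=1+1=2) = 2
coins_for(15) = min(1+coins_for(14)=1+2=3, 1+coins_for(13)=1+1=2, 1+coins_for(8)=1+2=3, 1+coins_for(4)=1+2=3, 1+coins_for(2)=1+1=2) = 2
coins_for(16) = min(1+coins_for(15)=1+2=3, 1+coins_for(14)=1+2=3, 1+coins_for(9)=1+2=3, 1+coins_for(5)=1+3=4, 1+coins_for(3)=1+2=3) = 3
coins_for(17) = min(1+coins_for(16)=1+3=4, 1+coins_for(15)=1+2=3, 1+coins_for(10)=1+3=4, 1+coins_for(6)=1+3=4, 1+coins_for(4)=1+2=3) = 3
coins_for(18) = min(1+coins_for(17)=1+3=4, 1+coins_for(16)=1+3=4, 1+coins_for(11)=1+1=2, 1+coins_for(7)=1+1=2, 1+coins_for(5)=1+3=4) = 2
coins_for(19) = min(1+coins_for(18)=1+2=3, 1+coins_for(17)=1+3=4, 1+coins_for(12)=1+2=3, 1+coins_for(8)=1+2=3, 1+coins_for(6)=1+3=4) = 3
coins_for(20) = min(1+coins_for(19)=1+3=4, 1+coins_for(18)=1+2=3, 1+coins_for(13)=1+1=2, 1+coins_for(9)=1+2=3, 1+coins_for(7)=1+1=2) = 2
coins_for(21) = min(1+coins_for(20)=1+2=3, 1+coins_for(19)=1+3=4, 1+coins_for(14)=1+2=3, 1+coins_for(10)=1+3=4, 1+coins_for(8)=1+2=3) = 3
coins_for(22) = min(1+coins_for(21)=1+3=4, 1+coins_for(20)=1+2=3, 1+coins_for(15)=1+2=3, 1+coins_for(11)=1+1=2, 1+coins_for(9)=1+2=3) = 2

2


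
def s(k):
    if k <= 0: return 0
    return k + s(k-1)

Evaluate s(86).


s(86)
= 86 + 85 + 84 + 83 + 82 + 81 + 80 + 79 + 78 + 77 + 76 + 75 + 74 + 73 + 72 + 71 + 70 + 69 + 68 + 67 + 66 + 65 + 64 + 63 + 62 + 61 + 60 + 59 + 58 + 57 + 56 + 55 + 54 + 53 + 52 + 51 + 50 + 49 + 48 + 47 + 46 + 45 + 44 + 43 + 42 + 41 + 40 + 39 + 38 + 37 + 36 + 35 + 34 + 33 + 32 + 31 + 30 + 29 + 28 + 27 + 26 + 25 + 24 + 23 + 22 + 21 + 20 + 19 + 18 + 17 + 16 + 15 + 14 + 13 + 12 + 11 + 10 + 9 + 8 + 7 + 6 + 5 + 4 + 3 + 2 + 1 + s(0)
= 86 + 85 + 84 + 83 + 82 + 81 + 80 + 79 + 78 + 77 + 76 + 75 + 74 + 73 + 72 + 71 + 70 + 69 + 68 + 67 + 66 + 65 + 64 + 63 + 62 + 61 + 60 + 59 + 58 + 57 + 56 + 55 + 54 + 53 + 52 + 51 + 50 + 49 + 48 + 47 + 46 + 45 + 44 + 43 + 42 + 41 + 40 + 39 + 38 + 37 + 36 + 35 + 34 + 33 + 32 + 31 + 30 + 29 + 28 + 27 + 26 + 25 + 24 + 23 + 22 + 21 + 20 + 19 + 18 + 17 + 16 + 15 + 14 + 13 + 12 + 11 + 10 + 9 + 8 + 7 + 6 + 5 + 4 + 3 + 2 + 1 + 0
= 3741

3741


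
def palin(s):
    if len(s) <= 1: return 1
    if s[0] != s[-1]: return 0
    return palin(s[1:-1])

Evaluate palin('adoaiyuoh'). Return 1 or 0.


palin('adoaiyuoh'): s[0]='a' != s[-1]='h' -> return 0
Result: 0 (not a palindrome)

0


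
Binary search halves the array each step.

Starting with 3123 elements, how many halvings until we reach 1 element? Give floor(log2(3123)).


3123 / 2 = 1561
1561 / 2 = 780
780 / 2 = 390
390 / 2 = 195
195 / 2 = 97
97 / 2 = 48
48 / 2 = 24
24 / 2 = 12
12 / 2 = 6
6 / 2 = 3
3 / 2 = 1
Reached 1 after 11 halvings

11


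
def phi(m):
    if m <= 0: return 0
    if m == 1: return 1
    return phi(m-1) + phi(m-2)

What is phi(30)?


Computing phi(30) bottom-up:
phi(0) = 0
phi(1) = 1
phi(2) = phi(1) + phi(0) = 1 + 0 = 1
phi(3) = phi(2) + phi(1) = 1 + 1 = 2
phi(4) = phi(3) + phi(2) = 2 + 1 = 3
phi(5) = phi(4) + phi(3) = 3 + 2 = 5
phi(6) = phi(5) + phi(4) = 5 + 3 = 8
phi(7) = phi(6) + phi(5) = 8 + 5 = 13
phi(8) = phi(7) + phi(6) = 13 + 8 = 21
phi(9) = phi(8) + phi(7) = 21 + 13 = 34
phi(10) = phi(9) + phi(8) = 34 + 21 = 55
phi(11) = phi(10) + phi(9) = 55 + 34 = 89
phi(12) = phi(11) + phi(10) = 89 + 55 = 144
phi(13) = phi(12) + phi(11) = 144 + 89 = 233
phi(14) = phi(13) + phi(12) = 233 + 144 = 377
phi(15) = phi(14) + phi(13) = 377 + 233 = 610
phi(16) = phi(15) + phi(14) = 610 + 377 = 987
phi(17) = phi(16) + phi(15) = 987 + 610 = 1597
phi(18) = phi(17) + phi(16) = 1597 + 987 = 2584
phi(19) = phi(18) + phi(17) = 2584 + 1597 = 4181
phi(20) = phi(19) + phi(18) = 4181 + 2584 = 6765
phi(21) = phi(20) + phi(19) = 6765 + 4181 = 10946
phi(22) = phi(21) + phi(20) = 10946 + 6765 = 17711
phi(23) = phi(22) + phi(21) = 17711 + 10946 = 28657
phi(24) = phi(23) + phi(22) = 28657 + 17711 = 46368
phi(25) = phi(24) + phi(23) = 46368 + 28657 = 75025
phi(26) = phi(25) + phi(24) = 75025 + 46368 = 121393
phi(27) = phi(26) + phi(25) = 121393 + 75025 = 196418
phi(28) = phi(27) + phi(26) = 196418 + 121393 = 317811
phi(29) = phi(28) + phi(27) = 317811 + 196418 = 514229
phi(30) = phi(29) + phi(28) = 514229 + 317811 = 832040

832040


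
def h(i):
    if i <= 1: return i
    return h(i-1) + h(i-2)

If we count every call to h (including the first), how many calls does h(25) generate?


Let C(n) = total calls for h(n)
C(0) = 1, C(1) = 1
C(2) = 1 + C(1) + C(0) = 1 + 1 + 1 = 3
C(3) = 1 + C(2) + C(1) = 1 + 3 + 1 = 5
C(4) = 1 + C(3) + C(2) = 1 + 5 + 3 = 9
C(5) = 1 + C(4) + C(3) = 1 + 9 + 5 = 15
C(6) = 1 + C(5) + C(4) = 1 + 15 + 9 = 25
C(7) = 1 + C(6) + C(5) = 1 + 25 + 15 = 41
C(8) = 1 + C(7) + C(6) = 1 + 41 + 25 = 67
C(9) = 1 + C(8) + C(7) = 1 + 67 + 41 = 109
C(10) = 1 + C(9) + C(8) = 1 + 109 + 67 = 177
C(11) = 1 + C(10) + C(9) = 1 + 177 + 109 = 287
C(12) = 1 + C(11) + C(10) = 1 + 287 + 177 = 465
C(13) = 1 + C(12) + C(11) = 1 + 465 + 287 = 753
C(14) = 1 + C(13) + C(12) = 1 + 753 + 465 = 1219
C(15) = 1 + C(14) + C(13) = 1 + 1219 + 753 = 1973
C(16) = 1 + C(15) + C(14) = 1 + 1973 + 1219 = 3193
C(17) = 1 + C(16) + C(15) = 1 + 3193 + 1973 = 5167
C(18) = 1 + C(17) + C(16) = 1 + 5167 + 3193 = 8361
C(19) = 1 + C(18) + C(17) = 1 + 8361 + 5167 = 13529
C(20) = 1 + C(19) + C(18) = 1 + 13529 + 8361 = 21891
C(21) = 1 + C(20) + C(19) = 1 + 21891 + 13529 = 35421
C(22) = 1 + C(21) + C(20) = 1 + 35421 + 21891 = 57313
C(23) = 1 + C(22) + C(21) = 1 + 57313 + 35421 = 92735
C(24) = 1 + C(23) + C(22) = 1 + 92735 + 57313 = 150049
C(25) = 1 + C(24) + C(23) = 1 + 150049 + 92735 = 242785

242785


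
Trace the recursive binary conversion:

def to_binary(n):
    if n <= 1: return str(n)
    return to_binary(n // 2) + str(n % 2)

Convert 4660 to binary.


to_binary(4660) = to_binary(2330) + '0'
to_binary(2330) = to_binary(1165) + '0'
to_binary(1165) = to_binary(582) + '1'
to_binary(582) = to_binary(291) + '0'
to_binary(291) = to_binary(145) + '1'
to_binary(145) = to_binary(72) + '1'
to_binary(72) = to_binary(36) + '0'
to_binary(36) = to_binary(18) + '0'
to_binary(18) = to_binary(9) + '0'
to_binary(9) = to_binary(4) + '1'
to_binary(4) = to_binary(2) + '0'
to_binary(2) = to_binary(1) + '0'
to_binary(1) = '1'  (base case)
Concatenating: '1' + '0' + '0' + '1' + '0' + '0' + '0' + '1' + '1' + '0' + '1' + '0' + '0' = '1001000110100'

1001000110100


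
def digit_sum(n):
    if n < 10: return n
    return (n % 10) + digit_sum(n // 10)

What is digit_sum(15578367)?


digit_sum(15578367) = 7 + digit_sum(1557836)
digit_sum(1557836) = 6 + digit_sum(155783)
digit_sum(155783) = 3 + digit_sum(15578)
digit_sum(15578) = 8 + digit_sum(1557)
digit_sum(1557) = 7 + digit_sum(155)
digit_sum(155) = 5 + digit_sum(15)
digit_sum(15) = 5 + digit_sum(1)
digit_sum(1) = 1  (base case)
Total: 7 + 6 + 3 + 8 + 7 + 5 + 5 + 1 = 42

42


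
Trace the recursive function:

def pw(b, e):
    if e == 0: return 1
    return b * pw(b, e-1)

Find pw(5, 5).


pw(5, 5)
= 5 * pw(5, 4)
= 5 * 5 * pw(5, 3)
= 5 * 5 * 5 * pw(5, 2)
= 5 * 5 * 5 * 5 * pw(5, 1)
= 5 * 5 * 5 * 5 * 5 * pw(5, 0)
= 5 * 5 * 5 * 5 * 5 * 1
= 3125

3125


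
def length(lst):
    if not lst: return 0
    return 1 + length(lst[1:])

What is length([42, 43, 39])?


length([42, 43, 39]) = 1 + length([43, 39])
length([43, 39]) = 1 + length([39])
length([39]) = 1 + length([])
length([]) = 0  (base case)
Unwinding: 1 + 1 + 1 + 0 = 3

3


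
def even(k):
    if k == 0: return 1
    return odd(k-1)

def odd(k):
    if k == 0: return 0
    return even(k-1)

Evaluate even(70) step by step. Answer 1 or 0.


even(70) = odd(69)
odd(69) = even(68)
even(68) = odd(67)
odd(67) = even(66)
even(66) = odd(65)
odd(65) = even(64)
even(64) = odd(63)
odd(63) = even(62)
even(62) = odd(61)
odd(61) = even(60)
even(60) = odd(59)
odd(59) = even(58)
even(58) = odd(57)
odd(57) = even(56)
even(56) = odd(55)
odd(55) = even(54)
even(54) = odd(53)
odd(53) = even(52)
even(52) = odd(51)
odd(51) = even(50)
even(50) = odd(49)
odd(49) = even(48)
even(48) = odd(47)
odd(47) = even(46)
even(46) = odd(45)
odd(45) = even(44)
even(44) = odd(43)
odd(43) = even(42)
even(42) = odd(41)
odd(41) = even(40)
even(40) = odd(39)
odd(39) = even(38)
even(38) = odd(37)
odd(37) = even(36)
even(36) = odd(35)
odd(35) = even(34)
even(34) = odd(33)
odd(33) = even(32)
even(32) = odd(31)
odd(31) = even(30)
even(30) = odd(29)
odd(29) = even(28)
even(28) = odd(27)
odd(27) = even(26)
even(26) = odd(25)
odd(25) = even(24)
even(24) = odd(23)
odd(23) = even(22)
even(22) = odd(21)
odd(21) = even(20)
even(20) = odd(19)
odd(19) = even(18)
even(18) = odd(17)
odd(17) = even(16)
even(16) = odd(15)
odd(15) = even(14)
even(14) = odd(13)
odd(13) = even(12)
even(12) = odd(11)
odd(11) = even(10)
even(10) = odd(9)
odd(9) = even(8)
even(8) = odd(7)
odd(7) = even(6)
even(6) = odd(5)
odd(5) = even(4)
even(4) = odd(3)
odd(3) = even(2)
even(2) = odd(1)
odd(1) = even(0)
even(0) = 1  (base case)
Result: 1

1


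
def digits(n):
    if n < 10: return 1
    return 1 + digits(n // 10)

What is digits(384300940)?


digits(384300940) = 1 + digits(38430094)
digits(38430094) = 1 + digits(3843009)
digits(3843009) = 1 + digits(384300)
digits(384300) = 1 + digits(38430)
digits(38430) = 1 + digits(3843)
digits(3843) = 1 + digits(384)
digits(384) = 1 + digits(38)
digits(38) = 1 + digits(3)
digits(3) = 1  (base case: 3 < 10)
Unwinding: 1 + 1 + 1 + 1 + 1 + 1 + 1 + 1 + 1 = 9

9


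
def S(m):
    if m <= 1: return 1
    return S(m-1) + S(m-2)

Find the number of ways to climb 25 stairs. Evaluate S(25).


Building up from base cases:
S(0) = 1
S(1) = 1
S(2) = S(1) + S(0) = 1 + 1 = 2
S(3) = S(2) + S(1) = 2 + 1 = 3
S(4) = S(3) + S(2) = 3 + 2 = 5
S(5) = S(4) + S(3) = 5 + 3 = 8
S(6) = S(5) + S(4) = 8 + 5 = 13
S(7) = S(6) + S(5) = 13 + 8 = 21
S(8) = S(7) + S(6) = 21 + 13 = 34
S(9) = S(8) + S(7) = 34 + 21 = 55
S(10) = S(9) + S(8) = 55 + 34 = 89
S(11) = S(10) + S(9) = 89 + 55 = 144
S(12) = S(11) + S(10) = 144 + 89 = 233
S(13) = S(12) + S(11) = 233 + 144 = 377
S(14) = S(13) + S(12) = 377 + 233 = 610
S(15) = S(14) + S(13) = 610 + 377 = 987
S(16) = S(15) + S(14) = 987 + 610 = 1597
S(17) = S(16) + S(15) = 1597 + 987 = 2584
S(18) = S(17) + S(16) = 2584 + 1597 = 4181
S(19) = S(18) + S(17) = 4181 + 2584 = 6765
S(20) = S(19) + S(18) = 6765 + 4181 = 10946
S(21) = S(20) + S(19) = 10946 + 6765 = 17711
S(22) = S(21) + S(20) = 17711 + 10946 = 28657
S(23) = S(22) + S(21) = 28657 + 17711 = 46368
S(24) = S(23) + S(22) = 46368 + 28657 = 75025
S(25) = S(24) + S(23) = 75025 + 46368 = 121393

121393


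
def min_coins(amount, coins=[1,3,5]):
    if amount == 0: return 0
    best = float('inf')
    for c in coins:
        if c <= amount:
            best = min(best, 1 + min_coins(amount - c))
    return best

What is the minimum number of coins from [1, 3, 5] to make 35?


Building up with DP:
min_coins(0) = 0
min_coins(1) = min(1+min_coins(0)=1+0=1) = 1
min_coins(2) = min(1+min_coins(1)=1+1=2) = 2
min_coins(3) = min(1+min_coins(2)=1+2=3, 1+min_coins(0)=1+0=1) = 1
min_coins(4) = min(1+min_coins(3)=1+1=2, 1+min_coins(1)=1+1=2) = 2
min_coins(5) = min(1+min_coins(4)=1+2=3, 1+min_coins(2)=1+2=3, 1+min_coins(0)=1+0=1) = 1
min_coins(6) = min(1+min_coins(5)=1+1=2, 1+min_coins(3)=1+1=2, 1+min_coins(1)=1+1=2) = 2
min_coins(7) = min(1+min_coins(6)=1+2=3, 1+min_coins(4)=1+2=3, 1+min_coins(2)=1+2=3) = 3
min_coins(8) = min(1+min_coins(7)=1+3=4, 1+min_coins(5)=1+1=2, 1+min_coins(3)=1+1=2) = 2
min_coins(9) = min(1+min_coins(8)=1+2=3, 1+min_coins(6)=1+2=3, 1+min_coins(4)=1+2=3) = 3
min_coins(10) = min(1+min_coins(9)=1+3=4, 1+min_coins(7)=1+3=4, 1+min_coins(5)=1+1=2) = 2
min_coins(11) = min(1+min_coins(10)=1+2=3, 1+min_coins(8)=1+2=3, 1+min_coins(6)=1+2=3) = 3
min_coins(12) = min(1+min_coins(11)=1+3=4, 1+min_coins(9)=1+3=4, 1+min_coins(7)=1+3=4) = 4
min_coins(13) = min(1+min_coins(12)=1+4=5, 1+min_coins(10)=1+2=3, 1+min_coins(8)=1+2=3) = 3
min_coins(14) = min(1+min_coins(13)=1+3=4, 1+min_coins(11)=1+3=4, 1+min_coins(9)=1+3=4) = 4
min_coins(15) = min(1+min_coins(14)=1+4=5, 1+min_coins(12)=1+4=5, 1+min_coins(10)=1+2=3) = 3
min_coins(16) = min(1+min_coins(15)=1+3=4, 1+min_coins(13)=1+3=4, 1+min_coins(11)=1+3=4) = 4
min_coins(17) = min(1+min_coins(16)=1+4=5, 1+min_coins(14)=1+4=5, 1+min_coins(12)=1+4=5) = 5
min_coins(18) = min(1+min_coins(17)=1+5=6, 1+min_coins(15)=1+3=4, 1+min_coins(13)=1+3=4) = 4
min_coins(19) = min(1+min_coins(18)=1+4=5, 1+min_coins(16)=1+4=5, 1+min_coins(14)=1+4=5) = 5
min_coins(20) = min(1+min_coins(19)=1+5=6, 1+min_coins(17)=1+5=6, 1+min_coins(15)=1+3=4) = 4
min_coins(21) = min(1+min_coins(20)=1+4=5, 1+min_coins(18)=1+4=5, 1+min_coins(16)=1+4=5) = 5
min_coins(22) = min(1+min_coins(21)=1+5=6, 1+min_coins(19)=1+5=6, 1+min_coins(17)=1+5=6) = 6
min_coins(23) = min(1+min_coins(22)=1+6=7, 1+min_coins(20)=1+4=5, 1+min_coins(18)=1+4=5) = 5
min_coins(24) = min(1+min_coins(23)=1+5=6, 1+min_coins(21)=1+5=6, 1+min_coins(19)=1+5=6) = 6
min_coins(25) = min(1+min_coins(24)=1+6=7, 1+min_coins(22)=1+6=7, 1+min_coins(20)=1+4=5) = 5
min_coins(26) = min(1+min_coins(25)=1+5=6, 1+min_coins(23)=1+5=6, 1+min_coins(21)=1+5=6) = 6
min_coins(27) = min(1+min_coins(26)=1+6=7, 1+min_coins(24)=1+6=7, 1+min_coins(22)=1+6=7) = 7
min_coins(28) = min(1+min_coins(27)=1+7=8, 1+min_coins(25)=1+5=6, 1+min_coins(23)=1+5=6) = 6
min_coins(29) = min(1+min_coins(28)=1+6=7, 1+min_coins(26)=1+6=7, 1+min_coins(24)=1+6=7) = 7
min_coins(30) = min(1+min_coins(29)=1+7=8, 1+min_coins(27)=1+7=8, 1+min_coins(25)=1+5=6) = 6
min_coins(31) = min(1+min_coins(30)=1+6=7, 1+min_coins(28)=1+6=7, 1+min_coins(26)=1+6=7) = 7
min_coins(32) = min(1+min_coins(31)=1+7=8, 1+min_coins(29)=1+7=8, 1+min_coins(27)=1+7=8) = 8
min_coins(33) = min(1+min_coins(32)=1+8=9, 1+min_coins(30)=1+6=7, 1+min_coins(28)=1+6=7) = 7
min_coins(34) = min(1+min_coins(33)=1+7=8, 1+min_coins(31)=1+7=8, 1+min_coins(29)=1+7=8) = 8
min_coins(35) = min(1+min_coins(34)=1+8=9, 1+min_coins(32)=1+8=9, 1+min_coins(30)=1+6=7) = 7

7


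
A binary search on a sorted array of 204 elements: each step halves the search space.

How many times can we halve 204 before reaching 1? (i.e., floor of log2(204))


204 / 2 = 102
102 / 2 = 51
51 / 2 = 25
25 / 2 = 12
12 / 2 = 6
6 / 2 = 3
3 / 2 = 1
Reached 1 after 7 halvings

7


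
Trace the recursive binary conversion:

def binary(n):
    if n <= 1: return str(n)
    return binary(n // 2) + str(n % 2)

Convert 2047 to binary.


binary(2047) = binary(1023) + '1'
binary(1023) = binary(511) + '1'
binary(511) = binary(255) + '1'
binary(255) = binary(127) + '1'
binary(127) = binary(63) + '1'
binary(63) = binary(31) + '1'
binary(31) = binary(15) + '1'
binary(15) = binary(7) + '1'
binary(7) = binary(3) + '1'
binary(3) = binary(1) + '1'
binary(1) = '1'  (base case)
Concatenating: '1' + '1' + '1' + '1' + '1' + '1' + '1' + '1' + '1' + '1' + '1' = '11111111111'

11111111111


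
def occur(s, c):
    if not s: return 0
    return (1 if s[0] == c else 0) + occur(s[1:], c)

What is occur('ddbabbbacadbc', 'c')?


s[0]='d' != 'c' -> 0
s[0]='d' != 'c' -> 0
s[0]='b' != 'c' -> 0
s[0]='a' != 'c' -> 0
s[0]='b' != 'c' -> 0
s[0]='b' != 'c' -> 0
s[0]='b' != 'c' -> 0
s[0]='a' != 'c' -> 0
s[0]='c' == 'c' -> 1
s[0]='a' != 'c' -> 0
s[0]='d' != 'c' -> 0
s[0]='b' != 'c' -> 0
s[0]='c' == 'c' -> 1
Sum: 0 + 0 + 0 + 0 + 0 + 0 + 0 + 0 + 1 + 0 + 0 + 0 + 1 = 2

2


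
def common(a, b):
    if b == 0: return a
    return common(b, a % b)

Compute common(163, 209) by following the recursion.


common(163, 209) = common(209, 163)
common(209, 163) = common(163, 46)
common(163, 46) = common(46, 25)
common(46, 25) = common(25, 21)
common(25, 21) = common(21, 4)
common(21, 4) = common(4, 1)
common(4, 1) = common(1, 0)
common(1, 0) = 1  (base case)

1


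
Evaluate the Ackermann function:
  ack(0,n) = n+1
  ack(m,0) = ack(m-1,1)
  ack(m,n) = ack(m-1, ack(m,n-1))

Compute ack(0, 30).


ack(0, 30) = 31
Result: ack(0, 30) = 31

31


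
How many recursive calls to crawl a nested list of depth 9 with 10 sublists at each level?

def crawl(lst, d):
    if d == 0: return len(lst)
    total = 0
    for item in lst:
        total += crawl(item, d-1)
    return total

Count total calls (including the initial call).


At depth 0 (root): 1 call
At depth 1: each of 1 parents calls crawl on 10 children = 10 calls
At depth 2: each of 10 parents calls crawl on 10 children = 100 calls
At depth 3: each of 100 parents calls crawl on 10 children = 1000 calls
At depth 4: each of 1000 parents calls crawl on 10 children = 10000 calls
At depth 5: each of 10000 parents calls crawl on 10 children = 100000 calls
At depth 6: each of 100000 parents calls crawl on 10 children = 1000000 calls
At depth 7: each of 1000000 parents calls crawl on 10 children = 10000000 calls
At depth 8: each of 10000000 parents calls crawl on 10 children = 100000000 calls
At depth 9: each of 100000000 parents calls crawl on 10 children = 1000000000 calls
Total: 1 + 10 + 100 + 1000 + 10000 + 100000 + 1000000 + 10000000 + 100000000 + 1000000000 = 1111111111

1111111111


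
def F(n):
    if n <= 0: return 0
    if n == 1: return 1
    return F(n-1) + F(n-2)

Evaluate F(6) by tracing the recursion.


Computing F(6) bottom-up:
F(0) = 0
F(1) = 1
F(2) = F(1) + F(0) = 1 + 0 = 1
F(3) = F(2) + F(1) = 1 + 1 = 2
F(4) = F(3) + F(2) = 2 + 1 = 3
F(5) = F(4) + F(3) = 3 + 2 = 5
F(6) = F(5) + F(4) = 5 + 3 = 8

8


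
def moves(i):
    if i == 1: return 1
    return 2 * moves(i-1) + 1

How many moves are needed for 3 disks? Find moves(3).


moves(3) = 2 * moves(2) + 1
moves(2) = 2 * moves(1) + 1
moves(1) = 1  (base case)
moves(2) = 2 * 1 + 1 = 3
moves(3) = 2 * 3 + 1 = 7

7


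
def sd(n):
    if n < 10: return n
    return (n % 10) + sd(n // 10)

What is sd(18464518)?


sd(18464518) = 8 + sd(1846451)
sd(1846451) = 1 + sd(184645)
sd(184645) = 5 + sd(18464)
sd(18464) = 4 + sd(1846)
sd(1846) = 6 + sd(184)
sd(184) = 4 + sd(18)
sd(18) = 8 + sd(1)
sd(1) = 1  (base case)
Total: 8 + 1 + 5 + 4 + 6 + 4 + 8 + 1 = 37

37


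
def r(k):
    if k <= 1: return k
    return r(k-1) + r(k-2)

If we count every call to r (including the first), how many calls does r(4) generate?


Let C(n) = total calls for r(n)
C(0) = 1, C(1) = 1
C(2) = 1 + C(1) + C(0) = 1 + 1 + 1 = 3
C(3) = 1 + C(2) + C(1) = 1 + 3 + 1 = 5
C(4) = 1 + C(3) + C(2) = 1 + 5 + 3 = 9

9


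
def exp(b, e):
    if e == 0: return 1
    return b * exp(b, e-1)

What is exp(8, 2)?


exp(8, 2)
= 8 * exp(8, 1)
= 8 * 8 * exp(8, 0)
= 8 * 8 * 1
= 64

64


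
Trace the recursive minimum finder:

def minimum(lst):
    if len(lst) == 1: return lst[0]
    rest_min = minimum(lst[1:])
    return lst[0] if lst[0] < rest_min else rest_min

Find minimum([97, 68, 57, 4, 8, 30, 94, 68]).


minimum([97, 68, 57, 4, 8, 30, 94, 68]): compare 97 with minimum([68, 57, 4, 8, 30, 94, 68])
minimum([68, 57, 4, 8, 30, 94, 68]): compare 68 with minimum([57, 4, 8, 30, 94, 68])
minimum([57, 4, 8, 30, 94, 68]): compare 57 with minimum([4, 8, 30, 94, 68])
minimum([4, 8, 30, 94, 68]): compare 4 with minimum([8, 30, 94, 68])
minimum([8, 30, 94, 68]): compare 8 with minimum([30, 94, 68])
minimum([30, 94, 68]): compare 30 with minimum([94, 68])
minimum([94, 68]): compare 94 with minimum([68])
minimum([68]) = 68  (base case)
Compare 94 with 68 -> 68
Compare 30 with 68 -> 30
Compare 8 with 30 -> 8
Compare 4 with 8 -> 4
Compare 57 with 4 -> 4
Compare 68 with 4 -> 4
Compare 97 with 4 -> 4

4
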